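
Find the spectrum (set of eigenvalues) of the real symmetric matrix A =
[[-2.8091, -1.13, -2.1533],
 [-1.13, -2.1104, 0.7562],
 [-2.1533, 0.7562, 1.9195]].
sigma(A) ≈ {-4, -2, 3}

A is real symmetric, so its spectrum consists of real eigenvalues. Expanding the characteristic polynomial of the displayed matrix gives
  det(λ I - A) = p(λ) = λ^3 + (3)λ^2 + (-10)λ + (-24).
Solving p(λ) = 0 yields eigenvalues ≈ -4, -2, 3. (A is shown rounded to 4 decimals, so these recover the underlying integer eigenvalues to within that precision.)
Verification: the trace of A = -3 equals the sum of eigenvalues -3, and det(A) ≈ 24.0001 matches the eigenvalue product 24.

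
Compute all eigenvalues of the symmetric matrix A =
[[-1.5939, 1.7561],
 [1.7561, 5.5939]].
sigma(A) ≈ {-2, 6}

A is real symmetric, so its spectrum consists of real eigenvalues. Expanding the characteristic polynomial of the displayed matrix gives
  det(λ I - A) = p(λ) = λ^2 + (-4)λ + (-12).
Solving p(λ) = 0 yields eigenvalues ≈ -2, 6. (A is shown rounded to 4 decimals, so these recover the underlying integer eigenvalues to within that precision.)
Verification: the trace of A = 4 equals the sum of eigenvalues 4, and det(A) ≈ -12.0000 matches the eigenvalue product -12.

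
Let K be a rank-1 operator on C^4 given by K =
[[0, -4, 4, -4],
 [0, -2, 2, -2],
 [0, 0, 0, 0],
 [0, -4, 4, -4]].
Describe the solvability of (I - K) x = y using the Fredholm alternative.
(I - K) is invertible (det(I - K) = 7 ≠ 0), so for every y in C^4 the equation (I - K) x = y has a unique solution.

K has rank 1, so it is an outer product K = u v^T: every row of K is a multiple of one row vector. Reading off the entries, u = (2, 1, 0, 2) and v = (0, -2, 2, -2) (row i of K equals u_i·v^T). A rank-one matrix u v^T satisfies K u = u (v·u) and kills the (3)-dimensional subspace v^⊥, so its characteristic polynomial is lambda^3 (lambda - v·u) with v·u = tr K = -6. Hence the eigenvalues of I - K are 1 (multiplicity 3) and 1 - (-6) = 7, so det(I - K) = 7. (Direct check: I - K =
[[1, 4, -4, 4],
 [0, 3, -2, 2],
 [0, 0, 1, 0],
 [0, 4, -4, 5]]
has determinant 7.) The finite-dimensional Fredholm alternative says: either (I - K) is invertible, or ker(I - K) ≠ {0} and then range(I - K) = ker((I - K)^*)^⊥, with dim ker(I - K) = dim ker((I - K)^*). Since det(I - K) ≠ 0, 1 is not an eigenvalue of K and ker(I - K) = {0}, so we are in the first case: for every y there is a unique x = (I - K)^(-1) y. Explicitly, by the Sherman–Morrison formula, (I - u v^T)^(-1) = I + u v^T/(1 - v·u), i.e. (I - K)^(-1) = I + K/(7).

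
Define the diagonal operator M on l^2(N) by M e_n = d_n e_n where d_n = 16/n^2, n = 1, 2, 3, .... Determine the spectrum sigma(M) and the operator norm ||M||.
sigma(M) = {16/n^2 : n ≥ 1} ∪ {0}; ||M|| = 16

A bounded diagonal operator on l^2 with diagonal entries d_n has spectrum equal to the closure of {d_n : n ≥ 1}: every d_n is an eigenvalue (with eigenvector e_n), so {d_n} ⊂ sigma(M); the spectrum is closed, so its closure is too; and for lambda not in the closure, (M - lambda I) has bounded inverse (the diagonal entries 1/(d_n - lambda) are bounded). For our sequence d_n = 16/n^2, n = 1, 2, 3, ...:
  - {d_n} = {16/n^2 : n ≥ 1}; the only limit point is 0
  - closure = {16/n^2 : n ≥ 1} ∪ {0}
For the norm: a diagonal operator has ||M|| = sup_n |d_n|. Here d_n = 16/n^2 is positive and decreasing, so sup_n |d_n| = d_1 = 16. So ||M|| = 16.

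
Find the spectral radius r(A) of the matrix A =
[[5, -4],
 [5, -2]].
r(A) = sqrt(10) ≈ 3.1623

The eigenvalues of A are the roots of its characteristic polynomial. With M = A (coefficients from the trace and determinant):
  p(λ) = det(λ I - M) = λ^2 - 3λ + 10.
For λ^2 - 3λ + 10 the discriminant is -31. It is negative, so the roots are the complex-conjugate pair λ = 3/2 ± (sqrt(31)/2) i ≈ 1.5 ± 2.7839i. For a conjugate pair the product of the roots equals the constant term, so |λ|^2 = 10 and |λ| = sqrt(10) ≈ 3.1623.
Thus the eigenvalues (to 4 decimals) are 1.5 ± 2.7839i (modulus 3.1623). The spectral radius is the largest modulus: r(A) = sqrt(10) ≈ 3.1623. (Cross-check: r(A) ≤ ||A||_2 ≈ 8.279; equality holds whenever A is normal, though it can also hold for some non-normal A.)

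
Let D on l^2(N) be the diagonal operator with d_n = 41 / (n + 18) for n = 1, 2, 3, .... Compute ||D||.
||D|| = 41/19 (attained at n = 1)

For D diagonal, ||D|| = sup_n |d_n| = sup_n 41/(n + 18). This is positive and strictly decreasing in n, so the supremum is attained at n = 1: d_1 = 41/(1 + 18) = 41/19. Hence ||D|| = 41/19.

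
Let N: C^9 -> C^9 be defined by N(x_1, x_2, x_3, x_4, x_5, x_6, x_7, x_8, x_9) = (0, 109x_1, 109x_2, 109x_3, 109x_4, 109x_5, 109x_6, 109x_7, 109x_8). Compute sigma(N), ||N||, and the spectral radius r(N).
sigma(N) = {0}; ||N|| = 109; r(N) = 0. (N is nilpotent with N^9 = 0.)

On C^9, N is a strictly lower-triangular matrix with 109 on the subdiagonal and zeros elsewhere, so its characteristic polynomial is lambda^9 and every eigenvalue is 0: sigma(N) = {0}. For the operator norm, N e_i = 109e_{i+1} for i = 1, ..., 8 and N e_9 = 0, so the singular values of N are 109 (with multiplicity 8) and 0; hence ||N|| = 109. The spectral radius r(N) = max|lambda| = 0. Note ||N|| > r(N) — characteristic of non-normal nilpotent operators. Indeed N^9 = 0.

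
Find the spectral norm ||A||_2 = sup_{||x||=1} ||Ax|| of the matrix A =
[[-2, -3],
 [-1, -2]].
||A||_2 = sqrt((18 + sqrt(320))/2) ≈ 4.2361 (= sqrt(largest eigenvalue of A^T A))

||A||_2 = sigma_max(A) = sqrt(lambda_max(A^T A)). Form the symmetric matrix M = A^T A =
[[5, 8],
 [8, 13]].
Its characteristic polynomial (trace, determinant of M give the coefficients) is
  p(λ) = det(λ I - M) = λ^2 - 18λ + 1.
For λ^2 - 18λ + 1 the discriminant is 320. It is nonnegative but not a perfect square, so the roots are real and irrational: λ = (18 ± sqrt(320))/2 ≈ 17.9443, 0.0557.
So the eigenvalues of A^T A are ≈ 0.0557, 17.9443 (all ≥ 0, as they must be for A^T A). The largest is λ_max = (18 + sqrt(320))/2 ≈ 17.9443, hence ||A||_2 = sqrt(λ_max) = sqrt((18 + sqrt(320))/2) ≈ 4.2361.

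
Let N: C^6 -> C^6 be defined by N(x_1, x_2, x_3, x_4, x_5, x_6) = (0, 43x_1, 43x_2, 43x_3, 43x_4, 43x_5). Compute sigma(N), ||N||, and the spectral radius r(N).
sigma(N) = {0}; ||N|| = 43; r(N) = 0. (N is nilpotent with N^6 = 0.)

On C^6, N is a strictly lower-triangular matrix with 43 on the subdiagonal and zeros elsewhere, so its characteristic polynomial is lambda^6 and every eigenvalue is 0: sigma(N) = {0}. For the operator norm, N e_i = 43e_{i+1} for i = 1, ..., 5 and N e_6 = 0, so the singular values of N are 43 (with multiplicity 5) and 0; hence ||N|| = 43. The spectral radius r(N) = max|lambda| = 0. Note ||N|| > r(N) — characteristic of non-normal nilpotent operators. Indeed N^6 = 0.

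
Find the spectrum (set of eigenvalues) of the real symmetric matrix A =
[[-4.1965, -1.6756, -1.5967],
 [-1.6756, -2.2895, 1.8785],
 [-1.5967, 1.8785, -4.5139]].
sigma(A) ≈ {-6, -5, 0}

A is real symmetric, so its spectrum consists of real eigenvalues. Expanding the characteristic polynomial of the displayed matrix gives
  det(λ I - A) = p(λ) = λ^3 + (11)λ^2 + (30)λ + (-0.0014).
Solving p(λ) = 0 yields eigenvalues ≈ -6, -5, 0. (A is shown rounded to 4 decimals, so these recover the underlying integer eigenvalues to within that precision.)
Verification: the trace of A = -11 equals the sum of eigenvalues -11, and det(A) ≈ 0.0014 matches the eigenvalue product 0.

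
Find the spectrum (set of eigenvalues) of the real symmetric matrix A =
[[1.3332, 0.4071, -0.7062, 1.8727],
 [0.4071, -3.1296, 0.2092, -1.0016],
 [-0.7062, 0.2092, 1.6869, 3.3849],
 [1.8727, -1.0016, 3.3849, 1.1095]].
sigma(A) ≈ {-4, -2, 2, 5}

A is real symmetric, so its spectrum consists of real eigenvalues. Expanding the characteristic polynomial of the displayed matrix gives
  det(λ I - A) = p(λ) = λ^4 + (-1)λ^3 + (-24)λ^2 + (4)λ + (80).
Solving p(λ) = 0 yields eigenvalues ≈ -4, -2, 2, 5. (A is shown rounded to 4 decimals, so these recover the underlying integer eigenvalues to within that precision.)
Verification: the trace of A = 1 equals the sum of eigenvalues 1, and det(A) ≈ 79.9994 matches the eigenvalue product 80.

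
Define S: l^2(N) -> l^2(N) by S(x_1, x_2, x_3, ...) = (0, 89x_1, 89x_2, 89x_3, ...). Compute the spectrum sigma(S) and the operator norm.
sigma(S) = closed disk {z in C : |z| ≤ 89}; ||S|| = 89

Note S = 89·U where U is the unit right shift (U x)_k = x_{k-1} (with x_0 := 0); so ||S|| = 89||U|| and sigma(S) = 89·sigma(U). ||S x||^2 = sum_{k≥1} |89x_k|^2 = 7921||x||^2, so ||S|| = 89 and sigma(S) ⊂ {|z| ≤ 89}. For any |lambda| < 89, the equation (S - lambda I) x = 0 forces x_1 = 0, then 89x_k = lambda x_{k+1} ⇒ x = 0, so S has no eigenvalues. But (S - lambda I) is not surjective for |lambda| < 89: solving (S - lambda I) x = e_1 would require x_n proportional to (lambda/89)^(-n), which is not in l^2. So every |lambda| < 89 lies in the residual spectrum. The boundary |lambda| = 89 is in the approximate point spectrum (the spectrum is closed). Hence sigma(S) is the closed disk of radius 89.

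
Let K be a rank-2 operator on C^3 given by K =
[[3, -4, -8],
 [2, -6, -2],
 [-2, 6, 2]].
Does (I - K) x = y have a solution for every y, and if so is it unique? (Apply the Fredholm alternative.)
(I - K) is invertible (det(I - K) = -18 ≠ 0), so for every y in C^3 the equation (I - K) x = y has a unique solution.

K has rank 2 and factors as K = U V^T = u1 v1^T + u2 v2^T with u1 = (3, 2, -2), v1 = (1, -2, -2), u2 = (-2, 2, -2), v2 = (0, -1, 1) (multiplying out reproduces the displayed K). The nonzero eigenvalues of U V^T coincide with those of the 2 x 2 matrix G = V^T U = [[v1·u1, v1·u2], [v2·u1, v2·u2]] = [[3, -2], [-4, -4]], and by the Sylvester determinant identity det(I_3 - U V^T) = det(I_2 - V^T U) = det([[-2, 2], [4, 5]]) = (-2)(5) - (2)(4) = -18. (Direct check: I - K =
[[-2, 4, 8],
 [-2, 7, 2],
 [2, -6, -1]]
has determinant -18.) The finite-dimensional Fredholm alternative says: either (I - K) is invertible, or ker(I - K) ≠ {0} and then range(I - K) = ker((I - K)^*)^⊥, with dim ker(I - K) = dim ker((I - K)^*). Since det(I - K) ≠ 0, 1 is not an eigenvalue of K and ker(I - K) = {0}, so we are in the first case: for every y there is a unique x = (I - K)^(-1) y. (Explicitly, by the Woodbury identity, (I - U V^T)^(-1) = I + U (I_2 - G)^(-1) V^T.)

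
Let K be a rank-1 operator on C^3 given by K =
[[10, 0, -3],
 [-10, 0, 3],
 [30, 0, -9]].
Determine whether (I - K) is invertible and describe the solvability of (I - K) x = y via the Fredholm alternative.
(I - K) is singular (det(I - K) = 0, i.e. 1 ∈ sigma(K)). (I - K) x = y is solvable iff y ⊥ ker((I - K)^*) = span{(10, 0, -3)}, i.e. iff 10y_1 - 3y_3 = 0. When solvable, the solutions are x = y + c·(1, -1, 3), c arbitrary (ker(I - K) = span{(1, -1, 3)}, dimension 1).

K has rank 1, so it is an outer product K = u v^T: every row of K is a multiple of one row vector. Reading off the entries, u = (1, -1, 3) and v = (10, 0, -3) (row i of K equals u_i·v^T). A rank-one matrix u v^T satisfies K u = u (v·u) and kills the (2)-dimensional subspace v^⊥, so its characteristic polynomial is lambda^2 (lambda - v·u) with v·u = tr K = 1. Hence the eigenvalues of I - K are 1 (multiplicity 2) and 1 - (1) = 0, so det(I - K) = 0. (Direct check: I - K =
[[-9, 0, 3],
 [10, 1, -3],
 [-30, 0, 10]]
has determinant 0.) So 1 is an eigenvalue of K and (I - K) is not invertible. The finite-dimensional Fredholm alternative says: either (I - K) is invertible, or ker(I - K) ≠ {0} and then range(I - K) = ker((I - K)^*)^⊥, with dim ker(I - K) = dim ker((I - K)^*). We are in the second case, so we need both kernels. Kernel of I - K: (I - K) u = u - u (v·u) = u - u = 0, so ker(I - K) = span{u} = span{(1, -1, 3)} (it is exactly 1-dimensional because rank(I - K) = 2). Kernel of the adjoint: K is real, so (I - K)^* = I - K^T = I - v u^T, and (I - v u^T) v = v - v (u·v) = 0; hence ker((I - K)^*) = span{v} = span{(10, 0, -3)}. Therefore (I - K) x = y is solvable iff <y, v> = 0, i.e. iff 10y_1 - 3y_3 = 0. When this holds, K y = u (v·y) = 0, so (I - K) y = y and x = y is a particular solution; the full solution set is the line x = y + c·u = y + c·(1, -1, 3), c ∈ C.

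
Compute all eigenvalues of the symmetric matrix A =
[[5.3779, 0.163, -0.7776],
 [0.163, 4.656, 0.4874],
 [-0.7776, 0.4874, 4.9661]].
sigma(A) ≈ {4, 5, 6}

A is real symmetric, so its spectrum consists of real eigenvalues. Expanding the characteristic polynomial of the displayed matrix gives
  det(λ I - A) = p(λ) = λ^3 + (-15)λ^2 + (74)λ + (-120).
Solving p(λ) = 0 yields eigenvalues ≈ 4, 5, 6. (A is shown rounded to 4 decimals, so these recover the underlying integer eigenvalues to within that precision.)
Verification: the trace of A = 15 equals the sum of eigenvalues 15, and det(A) ≈ 120.0003 matches the eigenvalue product 120.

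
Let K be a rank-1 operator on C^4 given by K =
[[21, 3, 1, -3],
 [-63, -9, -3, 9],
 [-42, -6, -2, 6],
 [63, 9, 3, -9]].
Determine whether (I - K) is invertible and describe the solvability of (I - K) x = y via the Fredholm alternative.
(I - K) is singular (det(I - K) = 0, i.e. 1 ∈ sigma(K)). (I - K) x = y is solvable iff y ⊥ ker((I - K)^*) = span{(21, 3, 1, -3)}, i.e. iff 21y_1 + 3y_2 + y_3 - 3y_4 = 0. When solvable, the solutions are x = y + c·(1, -3, -2, 3), c arbitrary (ker(I - K) = span{(1, -3, -2, 3)}, dimension 1).

K has rank 1, so it is an outer product K = u v^T: every row of K is a multiple of one row vector. Reading off the entries, u = (1, -3, -2, 3) and v = (21, 3, 1, -3) (row i of K equals u_i·v^T). A rank-one matrix u v^T satisfies K u = u (v·u) and kills the (3)-dimensional subspace v^⊥, so its characteristic polynomial is lambda^3 (lambda - v·u) with v·u = tr K = 1. Hence the eigenvalues of I - K are 1 (multiplicity 3) and 1 - (1) = 0, so det(I - K) = 0. (Direct check: I - K =
[[-20, -3, -1, 3],
 [63, 10, 3, -9],
 [42, 6, 3, -6],
 [-63, -9, -3, 10]]
has determinant 0.) So 1 is an eigenvalue of K and (I - K) is not invertible. The finite-dimensional Fredholm alternative says: either (I - K) is invertible, or ker(I - K) ≠ {0} and then range(I - K) = ker((I - K)^*)^⊥, with dim ker(I - K) = dim ker((I - K)^*). We are in the second case, so we need both kernels. Kernel of I - K: (I - K) u = u - u (v·u) = u - u = 0, so ker(I - K) = span{u} = span{(1, -3, -2, 3)} (it is exactly 1-dimensional because rank(I - K) = 3). Kernel of the adjoint: K is real, so (I - K)^* = I - K^T = I - v u^T, and (I - v u^T) v = v - v (u·v) = 0; hence ker((I - K)^*) = span{v} = span{(21, 3, 1, -3)}. Therefore (I - K) x = y is solvable iff <y, v> = 0, i.e. iff 21y_1 + 3y_2 + y_3 - 3y_4 = 0. When this holds, K y = u (v·y) = 0, so (I - K) y = y and x = y is a particular solution; the full solution set is the line x = y + c·u = y + c·(1, -3, -2, 3), c ∈ C.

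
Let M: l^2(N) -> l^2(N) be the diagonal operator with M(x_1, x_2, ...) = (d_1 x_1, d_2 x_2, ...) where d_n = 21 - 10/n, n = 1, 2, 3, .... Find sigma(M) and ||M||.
sigma(M) = {21 - 10/n : n ≥ 1} ∪ {21}; ||M|| = 21

A bounded diagonal operator on l^2 with diagonal entries d_n has spectrum equal to the closure of {d_n : n ≥ 1}: every d_n is an eigenvalue (with eigenvector e_n), so {d_n} ⊂ sigma(M); the spectrum is closed, so its closure is too; and for lambda not in the closure, (M - lambda I) has bounded inverse (the diagonal entries 1/(d_n - lambda) are bounded). For our sequence d_n = 21 - 10/n, n = 1, 2, 3, ...:
  - {d_n} = {21 - 10/n : n ≥ 1}; the only limit point is 21
  - closure = {21 - 10/n : n ≥ 1} ∪ {21}
For the norm: a diagonal operator has ||M|| = sup_n |d_n|. Here d_n = 21 - 10/n increases monotonically from d_1 = 11 toward 21, with all terms in [11, 21); so sup_n |d_n| = 21 (the supremum is the limit, not attained). So ||M|| = 21.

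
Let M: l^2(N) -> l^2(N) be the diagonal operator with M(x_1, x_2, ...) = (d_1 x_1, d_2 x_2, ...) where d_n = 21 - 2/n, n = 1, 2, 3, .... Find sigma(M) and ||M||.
sigma(M) = {21 - 2/n : n ≥ 1} ∪ {21}; ||M|| = 21

A bounded diagonal operator on l^2 with diagonal entries d_n has spectrum equal to the closure of {d_n : n ≥ 1}: every d_n is an eigenvalue (with eigenvector e_n), so {d_n} ⊂ sigma(M); the spectrum is closed, so its closure is too; and for lambda not in the closure, (M - lambda I) has bounded inverse (the diagonal entries 1/(d_n - lambda) are bounded). For our sequence d_n = 21 - 2/n, n = 1, 2, 3, ...:
  - {d_n} = {21 - 2/n : n ≥ 1}; the only limit point is 21
  - closure = {21 - 2/n : n ≥ 1} ∪ {21}
For the norm: a diagonal operator has ||M|| = sup_n |d_n|. Here d_n = 21 - 2/n increases monotonically from d_1 = 19 toward 21, with all terms in [19, 21); so sup_n |d_n| = 21 (the supremum is the limit, not attained). So ||M|| = 21.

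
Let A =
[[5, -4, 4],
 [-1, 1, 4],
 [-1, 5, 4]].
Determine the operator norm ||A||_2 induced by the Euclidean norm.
||A||_2 ≈ 7.8504 (= sqrt(largest eigenvalue of A^T A))

||A||_2 = sigma_max(A) = sqrt(lambda_max(A^T A)). Form the symmetric matrix M = A^T A =
[[27, -26, 12],
 [-26, 42, 8],
 [12, 8, 48]].
Its characteristic polynomial (trace, sum of principal 2x2 minors, determinant of M give the coefficients) is
  p(λ) = det(λ I - M) = λ^3 - 117λ^2 + 3562λ - 9216.
No integer candidate from the rational root theorem (±divisors of 9216) is a root, so the roots are irrational. The cubic discriminant is Δ = 706885412 > 0, so there are three distinct real roots. p(2) = -2552 and p(3) = 444 have opposite signs, so a root lies in (2, 3); Newton's method refines it to λ ≈ 2.8471. p(52) = 248 and p(53) = -206 have opposite signs, so a root lies in (52, 53); Newton's method refines it to λ ≈ 52.524. p(61) = -310 and p(62) = 208 have opposite signs, so a root lies in (61, 62); Newton's method refines it to λ ≈ 61.6289. Check (Vieta): the three roots sum to 117, matching tr M = 117.
So the eigenvalues of A^T A are ≈ 2.8471, 52.524, 61.6289 (all ≥ 0, as they must be for A^T A). The largest is λ_max ≈ 61.6289, hence ||A||_2 = sqrt(λ_max) ≈ 7.8504.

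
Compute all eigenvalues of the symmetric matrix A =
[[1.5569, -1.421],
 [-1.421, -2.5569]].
sigma(A) ≈ {-3, 2}

A is real symmetric, so its spectrum consists of real eigenvalues. Expanding the characteristic polynomial of the displayed matrix gives
  det(λ I - A) = p(λ) = λ^2 + (1)λ + (-6).
Solving p(λ) = 0 yields eigenvalues ≈ -3, 2. (A is shown rounded to 4 decimals, so these recover the underlying integer eigenvalues to within that precision.)
Verification: the trace of A = -1 equals the sum of eigenvalues -1, and det(A) ≈ -6.0001 matches the eigenvalue product -6.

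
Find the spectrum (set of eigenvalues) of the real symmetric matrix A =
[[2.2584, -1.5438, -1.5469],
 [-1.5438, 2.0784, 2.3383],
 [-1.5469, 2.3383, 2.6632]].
sigma(A) ≈ {0, 1, 6}

A is real symmetric, so its spectrum consists of real eigenvalues. Expanding the characteristic polynomial of the displayed matrix gives
  det(λ I - A) = p(λ) = λ^3 + (-7)λ^2 + (6)λ + (0).
Solving p(λ) = 0 yields eigenvalues ≈ 0, 1, 6. (A is shown rounded to 4 decimals, so these recover the underlying integer eigenvalues to within that precision.)
Verification: the trace of A = 7 equals the sum of eigenvalues 7, and det(A) ≈ 0.0001 matches the eigenvalue product 0.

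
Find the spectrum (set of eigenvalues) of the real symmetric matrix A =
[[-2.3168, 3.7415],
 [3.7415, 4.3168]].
sigma(A) ≈ {-4, 6}

A is real symmetric, so its spectrum consists of real eigenvalues. Expanding the characteristic polynomial of the displayed matrix gives
  det(λ I - A) = p(λ) = λ^2 + (-2)λ + (-24).
Solving p(λ) = 0 yields eigenvalues ≈ -4, 6. (A is shown rounded to 4 decimals, so these recover the underlying integer eigenvalues to within that precision.)
Verification: the trace of A = 2 equals the sum of eigenvalues 2, and det(A) ≈ -24.0000 matches the eigenvalue product -24.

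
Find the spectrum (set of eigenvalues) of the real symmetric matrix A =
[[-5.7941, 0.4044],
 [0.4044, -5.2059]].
sigma(A) ≈ {-6, -5}

A is real symmetric, so its spectrum consists of real eigenvalues. Expanding the characteristic polynomial of the displayed matrix gives
  det(λ I - A) = p(λ) = λ^2 + (11)λ + (30).
Solving p(λ) = 0 yields eigenvalues ≈ -6, -5. (A is shown rounded to 4 decimals, so these recover the underlying integer eigenvalues to within that precision.)
Verification: the trace of A = -11 equals the sum of eigenvalues -11, and det(A) ≈ 30.0000 matches the eigenvalue product 30.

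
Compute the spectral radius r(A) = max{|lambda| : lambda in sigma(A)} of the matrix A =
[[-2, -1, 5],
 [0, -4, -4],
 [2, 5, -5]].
r(A) ≈ 6.3089

The eigenvalues of A are the roots of its characteristic polynomial. With M = A (coefficients from the trace, the sum of principal 2x2 minors, and det A):
  p(λ) = det(λ I - M) = λ^3 + 11λ^2 + 48λ + 32.
No integer candidate from the rational root theorem (±divisors of 32) is a root, so the roots are irrational. The cubic discriminant is Δ = -57472 < 0, so there is one real root and a complex-conjugate pair. p(-1) = -6 and p(0) = 32 have opposite signs, so a root lies in (-1, 0); Newton's method refines it to λ ≈ -0.804. Dividing out (λ - (-0.804)) leaves approximately λ^2 + 10.196λ + 39.8027. For λ^2 + 10.196λ + 39.8027 the discriminant is -55.2519. It is negative, so the remaining roots are the complex-conjugate pair λ ≈ -5.098 ± 3.7166i. Their product equals the constant term, so |λ|^2 ≈ 39.8027 and |λ| ≈ 6.3089.
Thus the eigenvalues (to 4 decimals) are -0.804 (modulus 0.804); -5.098 ± 3.7166i (modulus 6.3089). The spectral radius is the largest modulus: r(A) ≈ 6.3089. (Cross-check: r(A) ≤ ||A||_2 ≈ 8.9402; equality holds whenever A is normal, though it can also hold for some non-normal A.)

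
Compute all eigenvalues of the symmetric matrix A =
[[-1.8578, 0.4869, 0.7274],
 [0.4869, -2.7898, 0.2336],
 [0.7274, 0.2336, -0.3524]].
sigma(A) ≈ {-3, -2, 0}

A is real symmetric, so its spectrum consists of real eigenvalues. Expanding the characteristic polynomial of the displayed matrix gives
  det(λ I - A) = p(λ) = λ^3 + (5)λ^2 + (6)λ + (0).
Solving p(λ) = 0 yields eigenvalues ≈ -3, -2, 0. (A is shown rounded to 4 decimals, so these recover the underlying integer eigenvalues to within that precision.)
Verification: the trace of A = -5 equals the sum of eigenvalues -5, and det(A) ≈ 0.0001 matches the eigenvalue product 0.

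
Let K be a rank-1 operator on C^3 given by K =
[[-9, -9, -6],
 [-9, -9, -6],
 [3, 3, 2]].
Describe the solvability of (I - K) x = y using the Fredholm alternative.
(I - K) is invertible (det(I - K) = 17 ≠ 0), so for every y in C^3 the equation (I - K) x = y has a unique solution.

K has rank 1, so it is an outer product K = u v^T: every row of K is a multiple of one row vector. Reading off the entries, u = (-3, -3, 1) and v = (3, 3, 2) (row i of K equals u_i·v^T). A rank-one matrix u v^T satisfies K u = u (v·u) and kills the (2)-dimensional subspace v^⊥, so its characteristic polynomial is lambda^2 (lambda - v·u) with v·u = tr K = -16. Hence the eigenvalues of I - K are 1 (multiplicity 2) and 1 - (-16) = 17, so det(I - K) = 17. (Direct check: I - K =
[[10, 9, 6],
 [9, 10, 6],
 [-3, -3, -1]]
has determinant 17.) The finite-dimensional Fredholm alternative says: either (I - K) is invertible, or ker(I - K) ≠ {0} and then range(I - K) = ker((I - K)^*)^⊥, with dim ker(I - K) = dim ker((I - K)^*). Since det(I - K) ≠ 0, 1 is not an eigenvalue of K and ker(I - K) = {0}, so we are in the first case: for every y there is a unique x = (I - K)^(-1) y. Explicitly, by the Sherman–Morrison formula, (I - u v^T)^(-1) = I + u v^T/(1 - v·u), i.e. (I - K)^(-1) = I + K/(17).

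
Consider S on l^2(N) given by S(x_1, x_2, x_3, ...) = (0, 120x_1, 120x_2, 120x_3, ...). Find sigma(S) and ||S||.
sigma(S) = closed disk {z in C : |z| ≤ 120}; ||S|| = 120

Note S = 120·U where U is the unit right shift (U x)_k = x_{k-1} (with x_0 := 0); so ||S|| = 120||U|| and sigma(S) = 120·sigma(U). ||S x||^2 = sum_{k≥1} |120x_k|^2 = 14400||x||^2, so ||S|| = 120 and sigma(S) ⊂ {|z| ≤ 120}. For any |lambda| < 120, the equation (S - lambda I) x = 0 forces x_1 = 0, then 120x_k = lambda x_{k+1} ⇒ x = 0, so S has no eigenvalues. But (S - lambda I) is not surjective for |lambda| < 120: solving (S - lambda I) x = e_1 would require x_n proportional to (lambda/120)^(-n), which is not in l^2. So every |lambda| < 120 lies in the residual spectrum. The boundary |lambda| = 120 is in the approximate point spectrum (the spectrum is closed). Hence sigma(S) is the closed disk of radius 120.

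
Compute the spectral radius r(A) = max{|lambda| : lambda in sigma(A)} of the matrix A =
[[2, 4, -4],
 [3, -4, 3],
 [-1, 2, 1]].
r(A) = (3 + sqrt(113))/2 ≈ 6.8151

The eigenvalues of A are the roots of its characteristic polynomial. With M = A (coefficients from the trace, the sum of principal 2x2 minors, and det A):
  p(λ) = det(λ I - M) = λ^3 + λ^2 - 32λ + 52.
By the rational root theorem any rational root is an integer divisor of 52. Testing λ = 2: p(2) = 8 + 4 - 64 + 52 = 0, so λ = 2 is a root. Dividing out (λ - 2) leaves p(λ) = (λ - 2)(λ^2 + 3λ - 26). For λ^2 + 3λ - 26 the discriminant is 113. It is nonnegative but not a perfect square, so the roots are real and irrational: λ = (-3 ± sqrt(113))/2 ≈ 3.8151, -6.8151.
Thus the eigenvalues (to 4 decimals) are 3.8151 (modulus 3.8151); -6.8151 (modulus 6.8151); 2 (modulus 2). The spectral radius is the largest modulus: r(A) = (3 + sqrt(113))/2 ≈ 6.8151. (Cross-check: r(A) ≤ ||A||_2 ≈ 7.6136; equality holds whenever A is normal, though it can also hold for some non-normal A.)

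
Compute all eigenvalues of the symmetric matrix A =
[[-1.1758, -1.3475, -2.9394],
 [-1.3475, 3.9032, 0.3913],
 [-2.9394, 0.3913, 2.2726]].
sigma(A) ≈ {-3, 3, 5}

A is real symmetric, so its spectrum consists of real eigenvalues. Expanding the characteristic polynomial of the displayed matrix gives
  det(λ I - A) = p(λ) = λ^3 + (-5)λ^2 + (-9)λ + (45).
Solving p(λ) = 0 yields eigenvalues ≈ -3, 3, 5. (A is shown rounded to 4 decimals, so these recover the underlying integer eigenvalues to within that precision.)
Verification: the trace of A = 5 equals the sum of eigenvalues 5, and det(A) ≈ -45.0005 matches the eigenvalue product -45.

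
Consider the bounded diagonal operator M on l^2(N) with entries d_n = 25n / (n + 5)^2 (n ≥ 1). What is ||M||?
||M|| = 5/4 (attained at n = 5)

For M diagonal, ||M|| = sup_n |d_n|. Treat f(x) = 25x / (x + 5)^2 for real x > 0. By the quotient rule, f'(x) = 25(5 - x)/(x + 5)^3, which is positive for x < 5 and negative for x > 5. So f has a unique maximum at x = 5, and since 5 is a positive integer, the supremum over n ≥ 1 is attained at n = 5: d_5 = 25·5/(5 + 5)^2 = 25·5/100 = 5/4. Hence ||M|| = 5/4.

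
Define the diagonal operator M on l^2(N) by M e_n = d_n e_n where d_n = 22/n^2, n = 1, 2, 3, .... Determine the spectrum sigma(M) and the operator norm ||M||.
sigma(M) = {22/n^2 : n ≥ 1} ∪ {0}; ||M|| = 22

A bounded diagonal operator on l^2 with diagonal entries d_n has spectrum equal to the closure of {d_n : n ≥ 1}: every d_n is an eigenvalue (with eigenvector e_n), so {d_n} ⊂ sigma(M); the spectrum is closed, so its closure is too; and for lambda not in the closure, (M - lambda I) has bounded inverse (the diagonal entries 1/(d_n - lambda) are bounded). For our sequence d_n = 22/n^2, n = 1, 2, 3, ...:
  - {d_n} = {22/n^2 : n ≥ 1}; the only limit point is 0
  - closure = {22/n^2 : n ≥ 1} ∪ {0}
For the norm: a diagonal operator has ||M|| = sup_n |d_n|. Here d_n = 22/n^2 is positive and decreasing, so sup_n |d_n| = d_1 = 22. So ||M|| = 22.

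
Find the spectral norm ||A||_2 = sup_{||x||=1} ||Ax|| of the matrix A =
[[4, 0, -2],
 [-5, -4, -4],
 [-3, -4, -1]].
||A||_2 ≈ 9.1415 (= sqrt(largest eigenvalue of A^T A))

||A||_2 = sigma_max(A) = sqrt(lambda_max(A^T A)). Form the symmetric matrix M = A^T A =
[[50, 32, 15],
 [32, 32, 20],
 [15, 20, 21]].
Its characteristic polynomial (trace, sum of principal 2x2 minors, determinant of M give the coefficients) is
  p(λ) = det(λ I - M) = λ^3 - 103λ^2 + 1673λ - 4096.
No integer candidate from the rational root theorem (±divisors of 4096) is a root, so the roots are irrational. The cubic discriminant is Δ = 5311916125 > 0, so there are three distinct real roots. p(2) = -1154 and p(3) = 23 have opposite signs, so a root lies in (2, 3); Newton's method refines it to λ ≈ 2.9788. p(16) = 400 and p(17) = -509 have opposite signs, so a root lies in (16, 17); Newton's method refines it to λ ≈ 16.4546. p(83) = -3017 and p(84) = 2372 have opposite signs, so a root lies in (83, 84); Newton's method refines it to λ ≈ 83.5666. Check (Vieta): the three roots sum to 103, matching tr M = 103.
So the eigenvalues of A^T A are ≈ 2.9788, 16.4546, 83.5666 (all ≥ 0, as they must be for A^T A). The largest is λ_max ≈ 83.5666, hence ||A||_2 = sqrt(λ_max) ≈ 9.1415.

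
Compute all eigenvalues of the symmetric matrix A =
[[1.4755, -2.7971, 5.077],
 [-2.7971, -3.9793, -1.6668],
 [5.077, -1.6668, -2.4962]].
sigma(A) ≈ {-6, -5, 6}

A is real symmetric, so its spectrum consists of real eigenvalues. Expanding the characteristic polynomial of the displayed matrix gives
  det(λ I - A) = p(λ) = λ^3 + (5)λ^2 + (-36)λ + (-179.997).
Solving p(λ) = 0 yields eigenvalues ≈ -6, -5, 6. (A is shown rounded to 4 decimals, so these recover the underlying integer eigenvalues to within that precision.)
Verification: the trace of A = -5 equals the sum of eigenvalues -5, and det(A) ≈ 179.9970 matches the eigenvalue product 180.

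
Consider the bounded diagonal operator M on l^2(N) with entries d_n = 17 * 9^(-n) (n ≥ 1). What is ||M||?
||M|| = 17/9 (attained at n = 1)

For M diagonal, ||M|| = sup_n |d_n|. The sequence d_n = 17 * 9^(-n) is positive and strictly decreasing (ratio 9^(-1) < 1), so the supremum is d_1 = 17/9. Hence ||M|| = 17/9.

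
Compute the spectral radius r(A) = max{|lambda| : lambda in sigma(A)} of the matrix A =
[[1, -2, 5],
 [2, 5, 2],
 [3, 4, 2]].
r(A) ≈ 7.626

The eigenvalues of A are the roots of its characteristic polynomial. With M = A (coefficients from the trace, the sum of principal 2x2 minors, and det A):
  p(λ) = det(λ I - M) = λ^3 - 8λ^2 - 2λ + 37.
No integer candidate from the rational root theorem (±divisors of 37) is a root, so the roots are irrational. The cubic discriminant is Δ = 49757 > 0, so there are three distinct real roots. p(-3) = -56 and p(-2) = 1 have opposite signs, so a root lies in (-3, -2); Newton's method refines it to λ ≈ -2.0236. p(2) = 9 and p(3) = -14 have opposite signs, so a root lies in (2, 3); Newton's method refines it to λ ≈ 2.3976. p(7) = -26 and p(8) = 21 have opposite signs, so a root lies in (7, 8); Newton's method refines it to λ ≈ 7.626. Check (Vieta): the three roots sum to 8, matching tr M = 8.
Thus the eigenvalues (to 4 decimals) are -2.0236 (modulus 2.0236); 2.3976 (modulus 2.3976); 7.626 (modulus 7.626). The spectral radius is the largest modulus: r(A) ≈ 7.626. (Cross-check: r(A) ≤ ||A||_2 ≈ 7.8623; equality holds whenever A is normal, though it can also hold for some non-normal A.)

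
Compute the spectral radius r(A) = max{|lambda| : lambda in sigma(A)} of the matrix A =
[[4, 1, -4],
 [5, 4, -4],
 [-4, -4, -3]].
r(A) ≈ 9.1439

The eigenvalues of A are the roots of its characteristic polynomial. With M = A (coefficients from the trace, the sum of principal 2x2 minors, and det A):
  p(λ) = det(λ I - M) = λ^3 - 5λ^2 - 45λ + 65.
No integer candidate from the rational root theorem (±divisors of 65) is a root, so the roots are irrational. The cubic discriminant is Δ = 596800 > 0, so there are three distinct real roots. p(-6) = -61 and p(-5) = 40 have opposite signs, so a root lies in (-6, -5); Newton's method refines it to λ ≈ -5.4486. p(1) = 16 and p(2) = -37 have opposite signs, so a root lies in (1, 2); Newton's method refines it to λ ≈ 1.3047. p(9) = -16 and p(10) = 115 have opposite signs, so a root lies in (9, 10); Newton's method refines it to λ ≈ 9.1439. Check (Vieta): the three roots sum to 5, matching tr M = 5.
Thus the eigenvalues (to 4 decimals) are -5.4486 (modulus 5.4486); 1.3047 (modulus 1.3047); 9.1439 (modulus 9.1439). The spectral radius is the largest modulus: r(A) ≈ 9.1439. (Cross-check: r(A) ≤ ||A||_2 ≈ 9.8573; equality holds whenever A is normal, though it can also hold for some non-normal A.)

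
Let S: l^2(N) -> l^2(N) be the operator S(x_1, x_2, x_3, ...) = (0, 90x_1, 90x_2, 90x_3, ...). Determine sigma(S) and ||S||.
sigma(S) = closed disk {z in C : |z| ≤ 90}; ||S|| = 90

Note S = 90·U where U is the unit right shift (U x)_k = x_{k-1} (with x_0 := 0); so ||S|| = 90||U|| and sigma(S) = 90·sigma(U). ||S x||^2 = sum_{k≥1} |90x_k|^2 = 8100||x||^2, so ||S|| = 90 and sigma(S) ⊂ {|z| ≤ 90}. For any |lambda| < 90, the equation (S - lambda I) x = 0 forces x_1 = 0, then 90x_k = lambda x_{k+1} ⇒ x = 0, so S has no eigenvalues. But (S - lambda I) is not surjective for |lambda| < 90: solving (S - lambda I) x = e_1 would require x_n proportional to (lambda/90)^(-n), which is not in l^2. So every |lambda| < 90 lies in the residual spectrum. The boundary |lambda| = 90 is in the approximate point spectrum (the spectrum is closed). Hence sigma(S) is the closed disk of radius 90.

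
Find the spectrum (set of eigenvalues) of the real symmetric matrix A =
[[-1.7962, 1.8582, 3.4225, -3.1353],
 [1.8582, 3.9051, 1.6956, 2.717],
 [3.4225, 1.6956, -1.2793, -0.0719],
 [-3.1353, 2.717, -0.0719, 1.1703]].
sigma(A) ≈ {-6, -2, 4, 6}

A is real symmetric, so its spectrum consists of real eigenvalues. Expanding the characteristic polynomial of the displayed matrix gives
  det(λ I - A) = p(λ) = λ^4 + (-2)λ^3 + (-44)λ^2 + (71.9979)λ + (288.0058).
Solving p(λ) = 0 yields eigenvalues ≈ -6, -2, 4, 6. (A is shown rounded to 4 decimals, so these recover the underlying integer eigenvalues to within that precision.)
Verification: the trace of A = 2 equals the sum of eigenvalues 2, and det(A) ≈ 288.0058 matches the eigenvalue product 288.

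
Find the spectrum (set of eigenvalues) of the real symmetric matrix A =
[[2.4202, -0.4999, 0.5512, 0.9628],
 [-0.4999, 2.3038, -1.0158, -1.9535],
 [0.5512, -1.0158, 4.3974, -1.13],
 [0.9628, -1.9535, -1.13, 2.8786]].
sigma(A) ≈ {0, 2, 5} (5 with multiplicity 2)

A is real symmetric, so its spectrum consists of real eigenvalues. Expanding the characteristic polynomial of the displayed matrix gives
  det(λ I - A) = p(λ) = λ^4 + (-12)λ^3 + (45)λ^2 + (-50.0014)λ + (0.0013).
Solving p(λ) = 0 yields eigenvalues ≈ 0, 2, 5, 5. (A is shown rounded to 4 decimals, so these recover the underlying integer eigenvalues to within that precision.)
Verification: the trace of A = 12 equals the sum of eigenvalues 12, and det(A) ≈ 0.0013 matches the eigenvalue product 0.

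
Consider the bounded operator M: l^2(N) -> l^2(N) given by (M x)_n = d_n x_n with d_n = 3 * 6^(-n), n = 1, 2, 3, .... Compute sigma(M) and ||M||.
sigma(M) = {3 * 6^(-n) : n ≥ 1} ∪ {0}; ||M|| = 1/2

A bounded diagonal operator on l^2 with diagonal entries d_n has spectrum equal to the closure of {d_n : n ≥ 1}: every d_n is an eigenvalue (with eigenvector e_n), so {d_n} ⊂ sigma(M); the spectrum is closed, so its closure is too; and for lambda not in the closure, (M - lambda I) has bounded inverse (the diagonal entries 1/(d_n - lambda) are bounded). For our sequence d_n = 3 * 6^(-n), n = 1, 2, 3, ...:
  - {d_n} = {3 * 6^(-n) : n ≥ 1}; the only limit point is 0
  - closure = {3 * 6^(-n) : n ≥ 1} ∪ {0}
For the norm: a diagonal operator has ||M|| = sup_n |d_n|. Here d_n = 3 * 6^(-n) is positive and decreasing, so sup_n |d_n| = d_1 = 3/6 = 1/2. So ||M|| = 1/2.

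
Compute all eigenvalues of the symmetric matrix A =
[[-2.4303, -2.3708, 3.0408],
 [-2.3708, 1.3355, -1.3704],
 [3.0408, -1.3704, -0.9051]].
sigma(A) ≈ {-5, -1, 4}

A is real symmetric, so its spectrum consists of real eigenvalues. Expanding the characteristic polynomial of the displayed matrix gives
  det(λ I - A) = p(λ) = λ^3 + (2)λ^2 + (-19)λ + (-20).
Solving p(λ) = 0 yields eigenvalues ≈ -5, -1, 4. (A is shown rounded to 4 decimals, so these recover the underlying integer eigenvalues to within that precision.)
Verification: the trace of A = -2 equals the sum of eigenvalues -2, and det(A) ≈ 19.9992 matches the eigenvalue product 20.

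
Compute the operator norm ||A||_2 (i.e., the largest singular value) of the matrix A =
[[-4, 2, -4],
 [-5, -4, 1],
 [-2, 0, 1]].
||A||_2 ≈ 7.0989 (= sqrt(largest eigenvalue of A^T A))

||A||_2 = sigma_max(A) = sqrt(lambda_max(A^T A)). Form the symmetric matrix M = A^T A =
[[45, 12, 9],
 [12, 20, -12],
 [9, -12, 18]].
Its characteristic polynomial (trace, sum of principal 2x2 minors, determinant of M give the coefficients) is
  p(λ) = det(λ I - M) = λ^3 - 83λ^2 + 1701λ - 2916.
No integer candidate from the rational root theorem (±divisors of 2916) is a root, so the roots are irrational. The cubic discriminant is Δ = 757446309 > 0, so there are three distinct real roots. p(1) = -1297 and p(2) = 162 have opposite signs, so a root lies in (1, 2); Newton's method refines it to λ ≈ 1.8835. p(30) = 414 and p(31) = -157 have opposite signs, so a root lies in (30, 31); Newton's method refines it to λ ≈ 30.722. p(50) = -366 and p(51) = 603 have opposite signs, so a root lies in (50, 51); Newton's method refines it to λ ≈ 50.3946. Check (Vieta): the three roots sum to 83, matching tr M = 83.
So the eigenvalues of A^T A are ≈ 1.8835, 30.722, 50.3946 (all ≥ 0, as they must be for A^T A). The largest is λ_max ≈ 50.3946, hence ||A||_2 = sqrt(λ_max) ≈ 7.0989.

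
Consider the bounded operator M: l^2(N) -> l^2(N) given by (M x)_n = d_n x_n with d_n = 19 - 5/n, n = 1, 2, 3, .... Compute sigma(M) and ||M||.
sigma(M) = {19 - 5/n : n ≥ 1} ∪ {19}; ||M|| = 19

A bounded diagonal operator on l^2 with diagonal entries d_n has spectrum equal to the closure of {d_n : n ≥ 1}: every d_n is an eigenvalue (with eigenvector e_n), so {d_n} ⊂ sigma(M); the spectrum is closed, so its closure is too; and for lambda not in the closure, (M - lambda I) has bounded inverse (the diagonal entries 1/(d_n - lambda) are bounded). For our sequence d_n = 19 - 5/n, n = 1, 2, 3, ...:
  - {d_n} = {19 - 5/n : n ≥ 1}; the only limit point is 19
  - closure = {19 - 5/n : n ≥ 1} ∪ {19}
For the norm: a diagonal operator has ||M|| = sup_n |d_n|. Here d_n = 19 - 5/n increases monotonically from d_1 = 14 toward 19, with all terms in [14, 19); so sup_n |d_n| = 19 (the supremum is the limit, not attained). So ||M|| = 19.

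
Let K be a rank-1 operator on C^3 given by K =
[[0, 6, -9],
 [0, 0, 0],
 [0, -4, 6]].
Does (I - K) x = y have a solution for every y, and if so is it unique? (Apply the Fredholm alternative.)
(I - K) is invertible (det(I - K) = -5 ≠ 0), so for every y in C^3 the equation (I - K) x = y has a unique solution.

K has rank 1, so it is an outer product K = u v^T: every row of K is a multiple of one row vector. Reading off the entries, u = (-3, 0, 2) and v = (0, -2, 3) (row i of K equals u_i·v^T). A rank-one matrix u v^T satisfies K u = u (v·u) and kills the (2)-dimensional subspace v^⊥, so its characteristic polynomial is lambda^2 (lambda - v·u) with v·u = tr K = 6. Hence the eigenvalues of I - K are 1 (multiplicity 2) and 1 - (6) = -5, so det(I - K) = -5. (Direct check: I - K =
[[1, -6, 9],
 [0, 1, 0],
 [0, 4, -5]]
has determinant -5.) The finite-dimensional Fredholm alternative says: either (I - K) is invertible, or ker(I - K) ≠ {0} and then range(I - K) = ker((I - K)^*)^⊥, with dim ker(I - K) = dim ker((I - K)^*). Since det(I - K) ≠ 0, 1 is not an eigenvalue of K and ker(I - K) = {0}, so we are in the first case: for every y there is a unique x = (I - K)^(-1) y. Explicitly, by the Sherman–Morrison formula, (I - u v^T)^(-1) = I + u v^T/(1 - v·u), i.e. (I - K)^(-1) = I + K/(-5).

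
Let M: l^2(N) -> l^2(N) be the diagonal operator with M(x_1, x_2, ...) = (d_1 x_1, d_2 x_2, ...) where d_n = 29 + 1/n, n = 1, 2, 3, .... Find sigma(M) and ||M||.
sigma(M) = {29 + 1/n : n ≥ 1} ∪ {29}; ||M|| = 30

A bounded diagonal operator on l^2 with diagonal entries d_n has spectrum equal to the closure of {d_n : n ≥ 1}: every d_n is an eigenvalue (with eigenvector e_n), so {d_n} ⊂ sigma(M); the spectrum is closed, so its closure is too; and for lambda not in the closure, (M - lambda I) has bounded inverse (the diagonal entries 1/(d_n - lambda) are bounded). For our sequence d_n = 29 + 1/n, n = 1, 2, 3, ...:
  - {d_n} = {29 + 1/n : n ≥ 1}; the only limit point is 29
  - closure = {29 + 1/n : n ≥ 1} ∪ {29}
For the norm: a diagonal operator has ||M|| = sup_n |d_n|. Here d_n = 29 + 1/n is positive and decreasing, so sup_n |d_n| = d_1 = 29 + 1 = 30. So ||M|| = 30.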